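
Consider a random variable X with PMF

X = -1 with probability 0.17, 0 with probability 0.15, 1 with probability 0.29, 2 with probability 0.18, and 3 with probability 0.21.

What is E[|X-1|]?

E[|X-1|] = Σ |x-1|·P(X=x)
 = 2·0.17 + 1·0.15 + 0·0.29 + 1·0.18 + 2·0.21
 = 0.34 + 0.15 + 0 + 0.18 + 0.42
 = 1.09

1.09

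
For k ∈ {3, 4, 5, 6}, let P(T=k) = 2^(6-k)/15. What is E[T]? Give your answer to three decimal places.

3.733

E[T] = Σ t·P(T=t)
 = 3·8/15 + 4·4/15 + 5·2/15 + 6·1/15
 = 8/5 + 16/15 + 2/3 + 2/5
 = 56/15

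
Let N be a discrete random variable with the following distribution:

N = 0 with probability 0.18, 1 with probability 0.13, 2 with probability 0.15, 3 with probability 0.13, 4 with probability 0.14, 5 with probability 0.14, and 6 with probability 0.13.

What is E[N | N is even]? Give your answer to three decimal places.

P(N is even) = 0.18 + 0.15 + 0.14 + 0.13 = 0.6.
E[N | N is even] = [0·0.18 + 2·0.15 + 4·0.14 + 6·0.13] / 0.6
 = 1.64 / 0.6
 = 41/15

2.733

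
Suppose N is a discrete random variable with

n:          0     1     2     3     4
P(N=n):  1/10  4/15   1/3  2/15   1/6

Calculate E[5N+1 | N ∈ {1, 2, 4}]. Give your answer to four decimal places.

P(N ∈ {1, 2, 4}) = 4/15 + 1/3 + 1/6 = 23/30.
E[5N+1 | N ∈ {1, 2, 4}] = [6·4/15 + 11·1/3 + 21·1/6] / (23/30)
 = 263/30 / (23/30)
 = 263/23

11.4348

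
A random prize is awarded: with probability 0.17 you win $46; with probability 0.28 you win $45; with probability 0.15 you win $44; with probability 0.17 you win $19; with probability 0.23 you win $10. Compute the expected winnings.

E[payout] = 46·0.17 + 45·0.28 + 44·0.15 + 19·0.17 + 10·0.23
 = 7.82 + 12.6 + 6.6 + 3.23 + 2.3
 = 32.55

32.55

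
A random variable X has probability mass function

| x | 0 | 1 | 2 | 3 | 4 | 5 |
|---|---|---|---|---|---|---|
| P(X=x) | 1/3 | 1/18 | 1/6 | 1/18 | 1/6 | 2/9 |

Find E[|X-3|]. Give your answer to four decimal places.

E[|X-3|] = Σ |x-3|·P(X=x)
 = 3·1/3 + 2·1/18 + 1·1/6 + 0·1/18 + 1·1/6 + 2·2/9
 = 1 + 1/9 + 1/6 + 0 + 1/6 + 4/9
 = 17/9

1.8889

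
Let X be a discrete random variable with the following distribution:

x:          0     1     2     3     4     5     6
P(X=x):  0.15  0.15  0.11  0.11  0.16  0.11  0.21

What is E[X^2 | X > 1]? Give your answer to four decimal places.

P(X > 1) = 0.11 + 0.11 + 0.16 + 0.11 + 0.21 = 0.7.
E[X^2 | X > 1] = [4·0.11 + 9·0.11 + 16·0.16 + 25·0.11 + 36·0.21] / 0.7
 = 14.3 / 0.7
 = 143/7

20.4286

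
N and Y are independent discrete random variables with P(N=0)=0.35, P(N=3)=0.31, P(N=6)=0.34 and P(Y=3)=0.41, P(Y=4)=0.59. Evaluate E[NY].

10.6623

E[NY] = Σ_n Σ_y ny · P(N=n)P(Y=y)
 = 0·0.1435 + 0·0.2065 + 9·0.1271 + 12·0.1829 + 18·0.1394 + 24·0.2006
 = 0 + 0 + 1.1439 + 2.1948 + 2.5092 + 4.8144
 = 10.6623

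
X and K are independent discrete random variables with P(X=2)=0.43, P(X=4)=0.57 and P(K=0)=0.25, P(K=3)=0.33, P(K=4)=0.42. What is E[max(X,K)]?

3.6431

E[max(X,K)] = Σ_x Σ_k max(x,k) · P(X=x)P(K=k)
 = 2·0.1075 + 3·0.1419 + 4·0.1806 + 4·0.1425 + 4·0.1881 + 4·0.2394
 = 0.215 + 0.4257 + 0.7224 + 0.57 + 0.7524 + 0.9576
 = 3.6431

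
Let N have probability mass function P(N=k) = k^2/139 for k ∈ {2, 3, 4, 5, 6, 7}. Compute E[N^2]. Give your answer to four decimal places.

33.6331

E[N^2] = Σ n^2·P(N=n)
 = 4·4/139 + 9·9/139 + 16·16/139 + 25·25/139 + 36·36/139 + 49·49/139
 = 16/139 + 81/139 + 256/139 + 625/139 + 1296/139 + 2401/139
 = 4675/139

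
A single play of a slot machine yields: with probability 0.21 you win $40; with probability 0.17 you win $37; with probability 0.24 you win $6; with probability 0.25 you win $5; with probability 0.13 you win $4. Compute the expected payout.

E[payout] = 40·0.21 + 37·0.17 + 6·0.24 + 5·0.25 + 4·0.13
 = 8.4 + 6.29 + 1.44 + 1.25 + 0.52
 = 17.9

17.9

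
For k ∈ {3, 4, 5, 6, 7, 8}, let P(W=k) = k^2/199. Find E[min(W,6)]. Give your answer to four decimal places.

5.5779

E[min(W,6)] = Σ min(w,6)·P(W=w)
 = 3·9/199 + 4·16/199 + 5·25/199 + 6·36/199 + 6·49/199 + 6·64/199
 = 27/199 + 64/199 + 125/199 + 216/199 + 294/199 + 384/199
 = 1110/199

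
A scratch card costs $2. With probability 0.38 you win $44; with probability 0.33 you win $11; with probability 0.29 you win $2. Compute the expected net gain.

18.93

E[payout] = 44·0.38 + 11·0.33 + 2·0.29
 = 16.72 + 3.63 + 0.58
 = 20.93
Net = 20.93 - 2 = 18.93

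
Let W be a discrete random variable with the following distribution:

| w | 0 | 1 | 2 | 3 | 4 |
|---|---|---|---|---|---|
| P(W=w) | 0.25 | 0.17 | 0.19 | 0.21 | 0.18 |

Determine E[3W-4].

1.7

E[3W-4] = Σ (3w-4)·P(W=w)
 = (-4)·0.25 + (-1)·0.17 + 2·0.19 + 5·0.21 + 8·0.18
 = (-1) + (-0.17) + 0.38 + 1.05 + 1.44
 = 1.7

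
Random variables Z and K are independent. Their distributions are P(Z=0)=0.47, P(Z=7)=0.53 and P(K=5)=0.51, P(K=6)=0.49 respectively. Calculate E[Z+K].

9.2

E[Z+K] = Σ_z Σ_k (z+k) · P(Z=z)P(K=k)
 = 5·0.2397 + 6·0.2303 + 12·0.2703 + 13·0.2597
 = 1.1985 + 1.3818 + 3.2436 + 3.3761
 = 9.2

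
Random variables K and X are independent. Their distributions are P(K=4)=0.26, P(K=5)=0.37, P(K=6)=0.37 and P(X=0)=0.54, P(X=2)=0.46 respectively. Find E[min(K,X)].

0.92

E[min(K,X)] = Σ_k Σ_x min(k,x) · P(K=k)P(X=x)
 = 0·0.1404 + 2·0.1196 + 0·0.1998 + 2·0.1702 + 0·0.1998 + 2·0.1702
 = 0 + 0.2392 + 0 + 0.3404 + 0 + 0.3404
 = 0.92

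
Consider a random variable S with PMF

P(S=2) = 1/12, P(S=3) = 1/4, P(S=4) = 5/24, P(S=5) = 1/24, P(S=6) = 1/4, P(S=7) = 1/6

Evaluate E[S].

4.625

E[S] = Σ s·P(S=s)
 = 2·1/12 + 3·1/4 + 4·5/24 + 5·1/24 + 6·1/4 + 7·1/6
 = 1/6 + 3/4 + 5/6 + 5/24 + 3/2 + 7/6
 = 37/8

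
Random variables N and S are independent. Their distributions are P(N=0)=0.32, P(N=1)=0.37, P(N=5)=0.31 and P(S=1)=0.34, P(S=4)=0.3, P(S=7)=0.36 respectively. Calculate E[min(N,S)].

1.4054

E[min(N,S)] = Σ_n Σ_s min(n,s) · P(N=n)P(S=s)
 = 0·0.1088 + 0·0.096 + 0·0.1152 + 1·0.1258 + 1·0.111 + 1·0.1332 + 1·0.1054 + 4·0.093 + 5·0.1116
 = 0 + 0 + 0 + 0.1258 + 0.111 + 0.1332 + 0.1054 + 0.372 + 0.558
 = 1.4054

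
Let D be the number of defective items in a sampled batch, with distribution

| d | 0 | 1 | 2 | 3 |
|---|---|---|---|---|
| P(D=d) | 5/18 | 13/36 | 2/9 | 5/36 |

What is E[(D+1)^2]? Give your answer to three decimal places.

5.944

E[(D+1)^2] = Σ (d+1)^2·P(D=d)
 = 1·5/18 + 4·13/36 + 9·2/9 + 16·5/36
 = 5/18 + 13/9 + 2 + 20/9
 = 107/18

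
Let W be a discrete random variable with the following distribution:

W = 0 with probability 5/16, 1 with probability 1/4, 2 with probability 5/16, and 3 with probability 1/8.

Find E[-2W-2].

E[-2W-2] = Σ (-2w-2)·P(W=w)
 = (-2)·5/16 + (-4)·1/4 + (-6)·5/16 + (-8)·1/8
 = (-5/8) + (-1) + (-15/8) + (-1)
 = -9/2

-4.5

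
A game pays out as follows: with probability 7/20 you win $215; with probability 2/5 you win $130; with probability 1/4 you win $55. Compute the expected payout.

E[payout] = 215·7/20 + 130·2/5 + 55·1/4
 = 301/4 + 52 + 55/4
 = 141

141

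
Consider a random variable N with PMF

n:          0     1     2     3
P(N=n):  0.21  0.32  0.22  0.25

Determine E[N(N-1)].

E[N(N-1)] = Σ n(n-1)·P(N=n)
 = 0·0.21 + 0·0.32 + 2·0.22 + 6·0.25
 = 0 + 0 + 0.44 + 1.5
 = 1.94

1.94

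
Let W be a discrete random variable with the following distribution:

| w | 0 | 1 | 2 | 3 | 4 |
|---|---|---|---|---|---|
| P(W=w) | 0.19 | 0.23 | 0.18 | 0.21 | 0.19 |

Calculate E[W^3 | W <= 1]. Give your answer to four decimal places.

0.5476

P(W <= 1) = 0.19 + 0.23 = 0.42.
E[W^3 | W <= 1] = [0·0.19 + 1·0.23] / 0.42
 = 0.23 / 0.42
 = 23/42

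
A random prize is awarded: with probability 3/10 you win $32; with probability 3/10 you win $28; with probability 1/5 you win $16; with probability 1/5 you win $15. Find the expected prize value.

24.2

E[payout] = 32·3/10 + 28·3/10 + 16·1/5 + 15·1/5
 = 48/5 + 42/5 + 16/5 + 3
 = 121/5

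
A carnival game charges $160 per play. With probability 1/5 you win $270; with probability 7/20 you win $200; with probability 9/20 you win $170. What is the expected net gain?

E[payout] = 270·1/5 + 200·7/20 + 170·9/20
 = 54 + 70 + 153/2
 = 401/2
Net = 401/2 - 160 = 81/2

40.5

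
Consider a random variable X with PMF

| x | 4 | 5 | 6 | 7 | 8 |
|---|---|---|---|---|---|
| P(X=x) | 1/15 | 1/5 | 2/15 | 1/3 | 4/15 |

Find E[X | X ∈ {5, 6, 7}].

6.2

P(X ∈ {5, 6, 7}) = 1/5 + 2/15 + 1/3 = 2/3.
E[X | X ∈ {5, 6, 7}] = [5·1/5 + 6·2/15 + 7·1/3] / (2/3)
 = 62/15 / (2/3)
 = 31/5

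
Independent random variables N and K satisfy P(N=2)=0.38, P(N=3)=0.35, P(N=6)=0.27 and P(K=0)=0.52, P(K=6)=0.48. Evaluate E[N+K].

E[N+K] = Σ_n Σ_k (n+k) · P(N=n)P(K=k)
 = 2·0.1976 + 8·0.1824 + 3·0.182 + 9·0.168 + 6·0.1404 + 12·0.1296
 = 0.3952 + 1.4592 + 0.546 + 1.512 + 0.8424 + 1.5552
 = 6.31

6.31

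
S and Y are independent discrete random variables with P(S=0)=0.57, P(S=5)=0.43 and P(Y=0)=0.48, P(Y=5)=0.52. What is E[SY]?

E[SY] = Σ_s Σ_y sy · P(S=s)P(Y=y)
 = 0·0.2736 + 0·0.2964 + 0·0.2064 + 25·0.2236
 = 0 + 0 + 0 + 5.59
 = 5.59

5.59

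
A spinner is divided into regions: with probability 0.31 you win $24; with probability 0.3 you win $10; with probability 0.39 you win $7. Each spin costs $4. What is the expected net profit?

E[payout] = 24·0.31 + 10·0.3 + 7·0.39
 = 7.44 + 3 + 2.73
 = 13.17
Net = 13.17 - 4 = 9.17

9.17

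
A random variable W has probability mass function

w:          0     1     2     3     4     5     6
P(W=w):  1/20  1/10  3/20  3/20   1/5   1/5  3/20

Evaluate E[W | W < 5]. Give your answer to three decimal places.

2.538

P(W < 5) = 1/20 + 1/10 + 3/20 + 3/20 + 1/5 = 13/20.
E[W | W < 5] = [0·1/20 + 1·1/10 + 2·3/20 + 3·3/20 + 4·1/5] / (13/20)
 = 33/20 / (13/20)
 = 33/13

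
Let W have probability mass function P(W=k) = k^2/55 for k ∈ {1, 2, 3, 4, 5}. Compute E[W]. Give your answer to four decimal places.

E[W] = Σ w·P(W=w)
 = 1·1/55 + 2·4/55 + 3·9/55 + 4·16/55 + 5·5/11
 = 1/55 + 8/55 + 27/55 + 64/55 + 25/11
 = 45/11

4.0909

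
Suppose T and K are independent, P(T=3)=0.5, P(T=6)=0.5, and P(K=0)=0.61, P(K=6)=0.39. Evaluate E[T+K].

6.84

E[T+K] = Σ_t Σ_k (t+k) · P(T=t)P(K=k)
 = 3·0.305 + 9·0.195 + 6·0.305 + 12·0.195
 = 0.915 + 1.755 + 1.83 + 2.34
 = 6.84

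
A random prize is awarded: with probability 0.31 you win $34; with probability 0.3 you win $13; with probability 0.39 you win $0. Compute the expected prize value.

14.44

E[payout] = 34·0.31 + 13·0.3 + 0·0.39
 = 10.54 + 3.9 + 0
 = 14.44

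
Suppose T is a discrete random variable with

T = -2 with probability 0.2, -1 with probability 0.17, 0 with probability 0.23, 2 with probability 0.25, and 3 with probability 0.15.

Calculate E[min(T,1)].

-0.17

E[min(T,1)] = Σ min(t,1)·P(T=t)
 = (-2)·0.2 + (-1)·0.17 + 0·0.23 + 1·0.25 + 1·0.15
 = (-0.4) + (-0.17) + 0 + 0.25 + 0.15
 = -0.17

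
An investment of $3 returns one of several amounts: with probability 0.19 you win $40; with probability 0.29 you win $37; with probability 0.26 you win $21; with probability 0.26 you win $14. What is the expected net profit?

24.43

E[payout] = 40·0.19 + 37·0.29 + 21·0.26 + 14·0.26
 = 7.6 + 10.73 + 5.46 + 3.64
 = 27.43
Net = 27.43 - 3 = 24.43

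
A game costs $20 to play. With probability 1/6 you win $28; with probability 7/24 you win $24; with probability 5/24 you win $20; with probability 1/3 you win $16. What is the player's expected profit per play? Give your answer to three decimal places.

1.167

E[payout] = 28·1/6 + 24·7/24 + 20·5/24 + 16·1/3
 = 14/3 + 7 + 25/6 + 16/3
 = 127/6
Net = 127/6 - 20 = 7/6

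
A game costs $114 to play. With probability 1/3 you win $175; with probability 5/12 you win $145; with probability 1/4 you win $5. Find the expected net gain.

E[payout] = 175·1/3 + 145·5/12 + 5·1/4
 = 175/3 + 725/12 + 5/4
 = 120
Net = 120 - 114 = 6

6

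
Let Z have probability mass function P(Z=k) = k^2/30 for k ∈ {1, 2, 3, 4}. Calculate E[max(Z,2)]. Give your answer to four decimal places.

3.3667

E[max(Z,2)] = Σ max(z,2)·P(Z=z)
 = 2·1/30 + 2·2/15 + 3·3/10 + 4·8/15
 = 1/15 + 4/15 + 9/10 + 32/15
 = 101/30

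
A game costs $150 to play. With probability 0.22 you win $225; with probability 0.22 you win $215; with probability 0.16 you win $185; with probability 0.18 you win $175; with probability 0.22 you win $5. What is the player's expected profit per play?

9

E[payout] = 225·0.22 + 215·0.22 + 185·0.16 + 175·0.18 + 5·0.22
 = 49.5 + 47.3 + 29.6 + 31.5 + 1.1
 = 159
Net = 159 - 150 = 9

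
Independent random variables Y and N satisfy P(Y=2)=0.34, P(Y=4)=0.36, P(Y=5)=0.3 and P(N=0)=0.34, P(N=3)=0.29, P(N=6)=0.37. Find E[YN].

11.1858

E[YN] = Σ_y Σ_n yn · P(Y=y)P(N=n)
 = 0·0.1156 + 6·0.0986 + 12·0.1258 + 0·0.1224 + 12·0.1044 + 24·0.1332 + 0·0.102 + 15·0.087 + 30·0.111
 = 0 + 0.5916 + 1.5096 + 0 + 1.2528 + 3.1968 + 0 + 1.305 + 3.33
 = 11.1858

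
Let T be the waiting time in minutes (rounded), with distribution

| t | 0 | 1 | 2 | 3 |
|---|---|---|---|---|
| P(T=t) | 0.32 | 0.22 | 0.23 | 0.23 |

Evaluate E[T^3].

8.27

E[T^3] = Σ t^3·P(T=t)
 = 0·0.32 + 1·0.22 + 8·0.23 + 27·0.23
 = 0 + 0.22 + 1.84 + 6.21
 = 8.27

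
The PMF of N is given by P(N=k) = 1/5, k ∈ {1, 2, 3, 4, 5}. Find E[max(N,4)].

4.2

E[max(N,4)] = Σ max(n,4)·P(N=n)
 = 4·1/5 + 4·1/5 + 4·1/5 + 4·1/5 + 5·1/5
 = 4/5 + 4/5 + 4/5 + 4/5 + 1
 = 21/5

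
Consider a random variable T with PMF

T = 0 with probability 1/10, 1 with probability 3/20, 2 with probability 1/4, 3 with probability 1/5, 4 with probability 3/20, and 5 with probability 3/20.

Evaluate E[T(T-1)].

6.5

E[T(T-1)] = Σ t(t-1)·P(T=t)
 = 0·1/10 + 0·3/20 + 2·1/4 + 6·1/5 + 12·3/20 + 20·3/20
 = 0 + 0 + 1/2 + 6/5 + 9/5 + 3
 = 13/2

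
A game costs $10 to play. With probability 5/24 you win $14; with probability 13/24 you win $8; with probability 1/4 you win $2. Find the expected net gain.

E[payout] = 14·5/24 + 8·13/24 + 2·1/4
 = 35/12 + 13/3 + 1/2
 = 31/4
Net = 31/4 - 10 = -9/4

-2.25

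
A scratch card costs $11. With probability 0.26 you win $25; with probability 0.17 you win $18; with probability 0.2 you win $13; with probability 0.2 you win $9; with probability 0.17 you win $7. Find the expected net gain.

E[payout] = 25·0.26 + 18·0.17 + 13·0.2 + 9·0.2 + 7·0.17
 = 6.5 + 3.06 + 2.6 + 1.8 + 1.19
 = 15.15
Net = 15.15 - 11 = 4.15

4.15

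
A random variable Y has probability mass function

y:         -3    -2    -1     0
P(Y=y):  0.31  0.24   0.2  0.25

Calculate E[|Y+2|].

E[|Y+2|] = Σ |y+2|·P(Y=y)
 = 1·0.31 + 0·0.24 + 1·0.2 + 2·0.25
 = 0.31 + 0 + 0.2 + 0.5
 = 1.01

1.01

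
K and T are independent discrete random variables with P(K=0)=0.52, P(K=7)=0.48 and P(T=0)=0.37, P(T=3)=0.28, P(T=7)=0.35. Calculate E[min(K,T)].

E[min(K,T)] = Σ_k Σ_t min(k,t) · P(K=k)P(T=t)
 = 0·0.1924 + 0·0.1456 + 0·0.182 + 0·0.1776 + 3·0.1344 + 7·0.168
 = 0 + 0 + 0 + 0 + 0.4032 + 1.176
 = 1.5792

1.5792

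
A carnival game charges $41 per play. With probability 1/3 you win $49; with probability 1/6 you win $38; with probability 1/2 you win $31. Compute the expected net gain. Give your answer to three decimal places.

E[payout] = 49·1/3 + 38·1/6 + 31·1/2
 = 49/3 + 19/3 + 31/2
 = 229/6
Net = 229/6 - 41 = -17/6

-2.833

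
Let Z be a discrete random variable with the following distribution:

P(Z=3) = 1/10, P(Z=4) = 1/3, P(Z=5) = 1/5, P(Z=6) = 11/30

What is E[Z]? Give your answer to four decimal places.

E[Z] = Σ z·P(Z=z)
 = 3·1/10 + 4·1/3 + 5·1/5 + 6·11/30
 = 3/10 + 4/3 + 1 + 11/5
 = 29/6

4.8333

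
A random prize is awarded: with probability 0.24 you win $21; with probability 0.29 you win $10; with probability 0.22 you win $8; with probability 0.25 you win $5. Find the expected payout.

10.95

E[payout] = 21·0.24 + 10·0.29 + 8·0.22 + 5·0.25
 = 5.04 + 2.9 + 1.76 + 1.25
 = 10.95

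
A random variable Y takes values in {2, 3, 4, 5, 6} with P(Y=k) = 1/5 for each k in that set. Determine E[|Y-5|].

E[|Y-5|] = Σ |y-5|·P(Y=y)
 = 3·1/5 + 2·1/5 + 1·1/5 + 0·1/5 + 1·1/5
 = 3/5 + 2/5 + 1/5 + 0 + 1/5
 = 7/5

1.4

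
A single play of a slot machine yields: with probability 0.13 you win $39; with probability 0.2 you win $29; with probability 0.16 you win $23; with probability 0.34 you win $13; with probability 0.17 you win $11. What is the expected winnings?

E[payout] = 39·0.13 + 29·0.2 + 23·0.16 + 13·0.34 + 11·0.17
 = 5.07 + 5.8 + 3.68 + 4.42 + 1.87
 = 20.84

20.84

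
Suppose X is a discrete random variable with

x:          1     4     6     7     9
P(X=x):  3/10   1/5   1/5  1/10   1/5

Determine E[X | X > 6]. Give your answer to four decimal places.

P(X > 6) = 1/10 + 1/5 = 3/10.
E[X | X > 6] = [7·1/10 + 9·1/5] / (3/10)
 = 5/2 / (3/10)
 = 25/3

8.3333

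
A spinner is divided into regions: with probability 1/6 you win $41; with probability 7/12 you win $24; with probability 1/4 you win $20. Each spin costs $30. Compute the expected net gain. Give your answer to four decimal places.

E[payout] = 41·1/6 + 24·7/12 + 20·1/4
 = 41/6 + 14 + 5
 = 155/6
Net = 155/6 - 30 = -25/6

-4.1667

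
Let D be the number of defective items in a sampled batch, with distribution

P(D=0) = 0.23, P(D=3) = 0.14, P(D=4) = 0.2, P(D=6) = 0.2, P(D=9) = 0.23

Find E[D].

E[D] = Σ d·P(D=d)
 = 0·0.23 + 3·0.14 + 4·0.2 + 6·0.2 + 9·0.23
 = 0 + 0.42 + 0.8 + 1.2 + 2.07
 = 4.49

4.49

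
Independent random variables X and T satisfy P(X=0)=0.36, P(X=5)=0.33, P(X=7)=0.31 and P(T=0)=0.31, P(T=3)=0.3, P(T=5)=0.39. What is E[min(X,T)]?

1.824

E[min(X,T)] = Σ_x Σ_t min(x,t) · P(X=x)P(T=t)
 = 0·0.1116 + 0·0.108 + 0·0.1404 + 0·0.1023 + 3·0.099 + 5·0.1287 + 0·0.0961 + 3·0.093 + 5·0.1209
 = 0 + 0 + 0 + 0 + 0.297 + 0.6435 + 0 + 0.279 + 0.6045
 = 1.824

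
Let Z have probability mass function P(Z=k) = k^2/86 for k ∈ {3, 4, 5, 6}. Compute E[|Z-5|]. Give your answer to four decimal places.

0.8140

E[|Z-5|] = Σ |z-5|·P(Z=z)
 = 2·9/86 + 1·8/43 + 0·25/86 + 1·18/43
 = 9/43 + 8/43 + 0 + 18/43
 = 35/43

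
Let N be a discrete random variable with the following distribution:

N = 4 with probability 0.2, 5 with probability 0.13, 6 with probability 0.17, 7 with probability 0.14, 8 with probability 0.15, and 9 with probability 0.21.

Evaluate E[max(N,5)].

6.74

E[max(N,5)] = Σ max(n,5)·P(N=n)
 = 5·0.2 + 5·0.13 + 6·0.17 + 7·0.14 + 8·0.15 + 9·0.21
 = 1 + 0.65 + 1.02 + 0.98 + 1.2 + 1.89
 = 6.74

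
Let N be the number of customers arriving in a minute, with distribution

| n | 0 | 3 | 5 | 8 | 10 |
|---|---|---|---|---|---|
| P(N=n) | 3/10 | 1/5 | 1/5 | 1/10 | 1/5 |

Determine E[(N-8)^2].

26.8

E[(N-8)^2] = Σ (n-8)^2·P(N=n)
 = 64·3/10 + 25·1/5 + 9·1/5 + 0·1/10 + 4·1/5
 = 96/5 + 5 + 9/5 + 0 + 4/5
 = 134/5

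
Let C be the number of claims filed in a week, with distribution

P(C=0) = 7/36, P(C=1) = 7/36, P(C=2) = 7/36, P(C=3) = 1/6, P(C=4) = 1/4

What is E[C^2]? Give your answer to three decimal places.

E[C^2] = Σ c^2·P(C=c)
 = 0·7/36 + 1·7/36 + 4·7/36 + 9·1/6 + 16·1/4
 = 0 + 7/36 + 7/9 + 3/2 + 4
 = 233/36

6.472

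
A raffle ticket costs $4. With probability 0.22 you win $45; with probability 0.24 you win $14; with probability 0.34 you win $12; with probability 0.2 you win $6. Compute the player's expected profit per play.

14.54

E[payout] = 45·0.22 + 14·0.24 + 12·0.34 + 6·0.2
 = 9.9 + 3.36 + 4.08 + 1.2
 = 18.54
Net = 18.54 - 4 = 14.54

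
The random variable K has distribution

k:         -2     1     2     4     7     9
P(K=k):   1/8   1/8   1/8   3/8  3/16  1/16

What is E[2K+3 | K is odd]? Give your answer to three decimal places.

P(K is odd) = 1/8 + 3/16 + 1/16 = 3/8.
E[2K+3 | K is odd] = [5·1/8 + 17·3/16 + 21·1/16] / (3/8)
 = 41/8 / (3/8)
 = 41/3

13.667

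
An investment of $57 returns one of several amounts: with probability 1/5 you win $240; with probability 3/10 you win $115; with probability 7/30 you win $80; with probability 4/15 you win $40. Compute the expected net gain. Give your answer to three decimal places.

E[payout] = 240·1/5 + 115·3/10 + 80·7/30 + 40·4/15
 = 48 + 69/2 + 56/3 + 32/3
 = 671/6
Net = 671/6 - 57 = 329/6

54.833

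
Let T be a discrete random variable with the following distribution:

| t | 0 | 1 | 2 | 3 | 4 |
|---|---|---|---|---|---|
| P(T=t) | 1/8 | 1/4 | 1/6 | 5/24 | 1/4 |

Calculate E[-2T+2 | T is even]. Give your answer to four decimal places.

-2.9231

P(T is even) = 1/8 + 1/6 + 1/4 = 13/24.
E[-2T+2 | T is even] = [2·1/8 + (-2)·1/6 + (-6)·1/4] / (13/24)
 = -19/12 / (13/24)
 = -38/13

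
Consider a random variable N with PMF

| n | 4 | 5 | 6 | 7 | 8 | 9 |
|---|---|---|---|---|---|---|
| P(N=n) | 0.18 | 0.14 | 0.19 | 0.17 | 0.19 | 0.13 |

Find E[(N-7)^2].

3.08

E[(N-7)^2] = Σ (n-7)^2·P(N=n)
 = 9·0.18 + 4·0.14 + 1·0.19 + 0·0.17 + 1·0.19 + 4·0.13
 = 1.62 + 0.56 + 0.19 + 0 + 0.19 + 0.52
 = 3.08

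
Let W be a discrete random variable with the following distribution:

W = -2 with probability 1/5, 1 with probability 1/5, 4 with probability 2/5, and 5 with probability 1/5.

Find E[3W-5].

2.2

E[3W-5] = Σ (3w-5)·P(W=w)
 = (-11)·1/5 + (-2)·1/5 + 7·2/5 + 10·1/5
 = (-11/5) + (-2/5) + 14/5 + 2
 = 11/5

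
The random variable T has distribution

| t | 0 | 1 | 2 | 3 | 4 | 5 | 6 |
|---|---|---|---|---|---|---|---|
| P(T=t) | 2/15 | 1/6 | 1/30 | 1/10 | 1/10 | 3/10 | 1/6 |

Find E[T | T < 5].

P(T < 5) = 2/15 + 1/6 + 1/30 + 1/10 + 1/10 = 8/15.
E[T | T < 5] = [0·2/15 + 1·1/6 + 2·1/30 + 3·1/10 + 4·1/10] / (8/15)
 = 14/15 / (8/15)
 = 7/4

1.75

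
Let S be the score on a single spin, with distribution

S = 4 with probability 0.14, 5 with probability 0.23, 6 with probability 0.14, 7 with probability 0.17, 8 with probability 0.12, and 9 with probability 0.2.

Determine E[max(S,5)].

6.64

E[max(S,5)] = Σ max(s,5)·P(S=s)
 = 5·0.14 + 5·0.23 + 6·0.14 + 7·0.17 + 8·0.12 + 9·0.2
 = 0.7 + 1.15 + 0.84 + 1.19 + 0.96 + 1.8
 = 6.64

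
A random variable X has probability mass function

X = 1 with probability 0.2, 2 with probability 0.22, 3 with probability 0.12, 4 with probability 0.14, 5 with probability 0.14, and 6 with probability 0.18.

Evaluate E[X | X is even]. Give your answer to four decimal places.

P(X is even) = 0.22 + 0.14 + 0.18 = 0.54.
E[X | X is even] = [2·0.22 + 4·0.14 + 6·0.18] / 0.54
 = 2.08 / 0.54
 = 104/27

3.8519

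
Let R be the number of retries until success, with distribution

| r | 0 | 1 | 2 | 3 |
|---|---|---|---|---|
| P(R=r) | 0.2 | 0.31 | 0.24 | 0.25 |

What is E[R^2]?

E[R^2] = Σ r^2·P(R=r)
 = 0·0.2 + 1·0.31 + 4·0.24 + 9·0.25
 = 0 + 0.31 + 0.96 + 2.25
 = 3.52

3.52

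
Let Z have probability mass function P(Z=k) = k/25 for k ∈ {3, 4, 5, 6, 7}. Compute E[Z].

5.4

E[Z] = Σ z·P(Z=z)
 = 3·3/25 + 4·4/25 + 5·1/5 + 6·6/25 + 7·7/25
 = 9/25 + 16/25 + 1 + 36/25 + 49/25
 = 27/5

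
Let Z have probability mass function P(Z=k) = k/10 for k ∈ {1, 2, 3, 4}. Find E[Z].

3

E[Z] = Σ z·P(Z=z)
 = 1·1/10 + 2·1/5 + 3·3/10 + 4·2/5
 = 1/10 + 2/5 + 9/10 + 8/5
 = 3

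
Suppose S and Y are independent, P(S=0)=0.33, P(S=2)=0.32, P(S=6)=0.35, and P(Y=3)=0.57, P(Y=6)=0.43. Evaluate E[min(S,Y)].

E[min(S,Y)] = Σ_s Σ_y min(s,y) · P(S=s)P(Y=y)
 = 0·0.1881 + 0·0.1419 + 2·0.1824 + 2·0.1376 + 3·0.1995 + 6·0.1505
 = 0 + 0 + 0.3648 + 0.2752 + 0.5985 + 0.903
 = 2.1415

2.1415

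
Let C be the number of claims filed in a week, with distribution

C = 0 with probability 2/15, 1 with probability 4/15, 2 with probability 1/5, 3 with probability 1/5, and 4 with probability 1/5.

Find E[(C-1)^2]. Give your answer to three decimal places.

2.933

E[(C-1)^2] = Σ (c-1)^2·P(C=c)
 = 1·2/15 + 0·4/15 + 1·1/5 + 4·1/5 + 9·1/5
 = 2/15 + 0 + 1/5 + 4/5 + 9/5
 = 44/15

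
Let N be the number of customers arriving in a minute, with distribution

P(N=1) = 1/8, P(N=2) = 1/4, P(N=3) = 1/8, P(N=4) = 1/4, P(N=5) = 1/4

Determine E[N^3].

52.75

E[N^3] = Σ n^3·P(N=n)
 = 1·1/8 + 8·1/4 + 27·1/8 + 64·1/4 + 125·1/4
 = 1/8 + 2 + 27/8 + 16 + 125/4
 = 211/4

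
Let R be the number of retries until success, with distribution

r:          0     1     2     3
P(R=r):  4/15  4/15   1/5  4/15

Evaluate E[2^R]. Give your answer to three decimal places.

E[2^R] = Σ 2^r·P(R=r)
 = 1·4/15 + 2·4/15 + 4·1/5 + 8·4/15
 = 4/15 + 8/15 + 4/5 + 32/15
 = 56/15

3.733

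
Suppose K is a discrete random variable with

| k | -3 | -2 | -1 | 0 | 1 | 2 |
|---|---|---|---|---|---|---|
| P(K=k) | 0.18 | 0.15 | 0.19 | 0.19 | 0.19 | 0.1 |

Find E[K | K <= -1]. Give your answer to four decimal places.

-1.9808

P(K <= -1) = 0.18 + 0.15 + 0.19 = 0.52.
E[K | K <= -1] = [(-3)·0.18 + (-2)·0.15 + (-1)·0.19] / 0.52
 = -1.03 / 0.52
 = -103/52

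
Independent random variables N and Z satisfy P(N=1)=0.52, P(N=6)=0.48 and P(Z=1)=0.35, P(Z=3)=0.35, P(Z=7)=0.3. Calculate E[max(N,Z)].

E[max(N,Z)] = Σ_n Σ_z max(n,z) · P(N=n)P(Z=z)
 = 1·0.182 + 3·0.182 + 7·0.156 + 6·0.168 + 6·0.168 + 7·0.144
 = 0.182 + 0.546 + 1.092 + 1.008 + 1.008 + 1.008
 = 4.844

4.844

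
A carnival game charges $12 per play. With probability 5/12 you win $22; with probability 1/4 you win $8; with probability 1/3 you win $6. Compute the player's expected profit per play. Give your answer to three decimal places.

1.167

E[payout] = 22·5/12 + 8·1/4 + 6·1/3
 = 55/6 + 2 + 2
 = 79/6
Net = 79/6 - 12 = 7/6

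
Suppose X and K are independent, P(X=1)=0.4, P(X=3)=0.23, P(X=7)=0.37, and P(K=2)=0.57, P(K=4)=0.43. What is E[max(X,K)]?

4.5229

E[max(X,K)] = Σ_x Σ_k max(x,k) · P(X=x)P(K=k)
 = 2·0.228 + 4·0.172 + 3·0.1311 + 4·0.0989 + 7·0.2109 + 7·0.1591
 = 0.456 + 0.688 + 0.3933 + 0.3956 + 1.4763 + 1.1137
 = 4.5229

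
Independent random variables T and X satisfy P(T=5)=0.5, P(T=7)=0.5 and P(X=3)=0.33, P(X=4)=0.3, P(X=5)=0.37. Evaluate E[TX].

E[TX] = Σ_t Σ_x tx · P(T=t)P(X=x)
 = 15·0.165 + 20·0.15 + 25·0.185 + 21·0.165 + 28·0.15 + 35·0.185
 = 2.475 + 3 + 4.625 + 3.465 + 4.2 + 6.475
 = 24.24

24.24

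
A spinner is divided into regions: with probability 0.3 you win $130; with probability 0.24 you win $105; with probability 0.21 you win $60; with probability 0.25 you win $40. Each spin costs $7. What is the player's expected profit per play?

E[payout] = 130·0.3 + 105·0.24 + 60·0.21 + 40·0.25
 = 39 + 25.2 + 12.6 + 10
 = 86.8
Net = 86.8 - 7 = 79.8

79.8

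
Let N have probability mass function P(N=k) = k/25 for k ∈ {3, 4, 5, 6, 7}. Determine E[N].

E[N] = Σ n·P(N=n)
 = 3·3/25 + 4·4/25 + 5·1/5 + 6·6/25 + 7·7/25
 = 9/25 + 16/25 + 1 + 36/25 + 49/25
 = 27/5

5.4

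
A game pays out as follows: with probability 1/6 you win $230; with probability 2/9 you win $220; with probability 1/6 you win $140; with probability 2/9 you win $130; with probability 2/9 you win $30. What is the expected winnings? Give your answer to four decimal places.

146.1111

E[payout] = 230·1/6 + 220·2/9 + 140·1/6 + 130·2/9 + 30·2/9
 = 115/3 + 440/9 + 70/3 + 260/9 + 20/3
 = 1315/9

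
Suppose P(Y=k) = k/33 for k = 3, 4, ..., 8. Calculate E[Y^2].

E[Y^2] = Σ y^2·P(Y=y)
 = 9·1/11 + 16·4/33 + 25·5/33 + 36·2/11 + 49·7/33 + 64·8/33
 = 9/11 + 64/33 + 125/33 + 72/11 + 343/33 + 512/33
 = 39

39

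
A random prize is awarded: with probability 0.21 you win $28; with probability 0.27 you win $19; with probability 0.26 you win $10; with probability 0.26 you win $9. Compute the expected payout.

15.95

E[payout] = 28·0.21 + 19·0.27 + 10·0.26 + 9·0.26
 = 5.88 + 5.13 + 2.6 + 2.34
 = 15.95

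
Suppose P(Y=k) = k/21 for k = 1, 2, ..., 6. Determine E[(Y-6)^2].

5

E[(Y-6)^2] = Σ (y-6)^2·P(Y=y)
 = 25·1/21 + 16·2/21 + 9·1/7 + 4·4/21 + 1·5/21 + 0·2/7
 = 25/21 + 32/21 + 9/7 + 16/21 + 5/21 + 0
 = 5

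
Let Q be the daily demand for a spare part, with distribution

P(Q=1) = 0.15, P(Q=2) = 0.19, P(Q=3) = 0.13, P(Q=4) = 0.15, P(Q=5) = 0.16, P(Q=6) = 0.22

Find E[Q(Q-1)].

12.76

E[Q(Q-1)] = Σ q(q-1)·P(Q=q)
 = 0·0.15 + 2·0.19 + 6·0.13 + 12·0.15 + 20·0.16 + 30·0.22
 = 0 + 0.38 + 0.78 + 1.8 + 3.2 + 6.6
 = 12.76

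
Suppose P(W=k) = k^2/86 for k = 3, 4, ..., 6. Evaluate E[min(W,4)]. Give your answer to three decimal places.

3.895

E[min(W,4)] = Σ min(w,4)·P(W=w)
 = 3·9/86 + 4·8/43 + 4·25/86 + 4·18/43
 = 27/86 + 32/43 + 50/43 + 72/43
 = 335/86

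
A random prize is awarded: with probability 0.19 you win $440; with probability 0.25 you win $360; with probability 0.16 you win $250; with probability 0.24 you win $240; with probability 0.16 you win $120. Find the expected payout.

E[payout] = 440·0.19 + 360·0.25 + 250·0.16 + 240·0.24 + 120·0.16
 = 83.6 + 90 + 40 + 57.6 + 19.2
 = 290.4

290.4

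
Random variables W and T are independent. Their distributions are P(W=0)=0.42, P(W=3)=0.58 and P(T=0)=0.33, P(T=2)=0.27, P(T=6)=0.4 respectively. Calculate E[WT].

5.1156

E[WT] = Σ_w Σ_t wt · P(W=w)P(T=t)
 = 0·0.1386 + 0·0.1134 + 0·0.168 + 0·0.1914 + 6·0.1566 + 18·0.232
 = 0 + 0 + 0 + 0 + 0.9396 + 4.176
 = 5.1156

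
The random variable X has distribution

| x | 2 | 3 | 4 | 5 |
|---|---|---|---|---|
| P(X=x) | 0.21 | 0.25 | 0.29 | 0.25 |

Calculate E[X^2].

E[X^2] = Σ x^2·P(X=x)
 = 4·0.21 + 9·0.25 + 16·0.29 + 25·0.25
 = 0.84 + 2.25 + 4.64 + 6.25
 = 13.98

13.98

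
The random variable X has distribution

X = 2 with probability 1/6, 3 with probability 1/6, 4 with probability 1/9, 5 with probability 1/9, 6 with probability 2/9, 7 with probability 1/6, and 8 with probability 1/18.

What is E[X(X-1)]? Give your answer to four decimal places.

E[X(X-1)] = Σ x(x-1)·P(X=x)
 = 2·1/6 + 6·1/6 + 12·1/9 + 20·1/9 + 30·2/9 + 42·1/6 + 56·1/18
 = 1/3 + 1 + 4/3 + 20/9 + 20/3 + 7 + 28/9
 = 65/3

21.6667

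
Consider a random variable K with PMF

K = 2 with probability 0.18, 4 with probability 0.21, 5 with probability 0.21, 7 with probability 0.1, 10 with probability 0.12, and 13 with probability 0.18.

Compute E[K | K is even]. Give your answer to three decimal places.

4.706

P(K is even) = 0.18 + 0.21 + 0.12 = 0.51.
E[K | K is even] = [2·0.18 + 4·0.21 + 10·0.12] / 0.51
 = 2.4 / 0.51
 = 80/17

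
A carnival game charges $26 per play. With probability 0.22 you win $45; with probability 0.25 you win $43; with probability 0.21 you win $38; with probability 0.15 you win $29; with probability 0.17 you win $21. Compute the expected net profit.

E[payout] = 45·0.22 + 43·0.25 + 38·0.21 + 29·0.15 + 21·0.17
 = 9.9 + 10.75 + 7.98 + 4.35 + 3.57
 = 36.55
Net = 36.55 - 26 = 10.55

10.55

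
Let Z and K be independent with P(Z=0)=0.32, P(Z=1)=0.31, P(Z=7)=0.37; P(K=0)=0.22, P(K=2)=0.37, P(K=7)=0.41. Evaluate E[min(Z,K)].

E[min(Z,K)] = Σ_z Σ_k min(z,k) · P(Z=z)P(K=k)
 = 0·0.0704 + 0·0.1184 + 0·0.1312 + 0·0.0682 + 1·0.1147 + 1·0.1271 + 0·0.0814 + 2·0.1369 + 7·0.1517
 = 0 + 0 + 0 + 0 + 0.1147 + 0.1271 + 0 + 0.2738 + 1.0619
 = 1.5775

1.5775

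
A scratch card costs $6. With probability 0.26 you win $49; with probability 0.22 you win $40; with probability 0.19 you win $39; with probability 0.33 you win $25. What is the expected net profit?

E[payout] = 49·0.26 + 40·0.22 + 39·0.19 + 25·0.33
 = 12.74 + 8.8 + 7.41 + 8.25
 = 37.2
Net = 37.2 - 6 = 31.2

31.2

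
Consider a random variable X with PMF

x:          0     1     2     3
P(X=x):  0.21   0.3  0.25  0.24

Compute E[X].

E[X] = Σ x·P(X=x)
 = 0·0.21 + 1·0.3 + 2·0.25 + 3·0.24
 = 0 + 0.3 + 0.5 + 0.72
 = 1.52

1.52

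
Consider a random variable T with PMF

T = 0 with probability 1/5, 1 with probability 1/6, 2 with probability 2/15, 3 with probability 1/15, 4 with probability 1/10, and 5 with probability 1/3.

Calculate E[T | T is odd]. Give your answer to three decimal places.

3.588

P(T is odd) = 1/6 + 1/15 + 1/3 = 17/30.
E[T | T is odd] = [1·1/6 + 3·1/15 + 5·1/3] / (17/30)
 = 61/30 / (17/30)
 = 61/17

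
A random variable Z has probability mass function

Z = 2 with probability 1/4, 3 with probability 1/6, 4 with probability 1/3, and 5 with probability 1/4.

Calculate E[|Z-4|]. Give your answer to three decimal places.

E[|Z-4|] = Σ |z-4|·P(Z=z)
 = 2·1/4 + 1·1/6 + 0·1/3 + 1·1/4
 = 1/2 + 1/6 + 0 + 1/4
 = 11/12

0.917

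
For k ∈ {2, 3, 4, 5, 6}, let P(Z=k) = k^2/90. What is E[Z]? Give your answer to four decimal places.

E[Z] = Σ z·P(Z=z)
 = 2·2/45 + 3·1/10 + 4·8/45 + 5·5/18 + 6·2/5
 = 4/45 + 3/10 + 32/45 + 25/18 + 12/5
 = 44/9

4.8889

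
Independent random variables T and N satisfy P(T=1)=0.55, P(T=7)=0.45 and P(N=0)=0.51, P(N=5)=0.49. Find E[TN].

9.065

E[TN] = Σ_t Σ_n tn · P(T=t)P(N=n)
 = 0·0.2805 + 5·0.2695 + 0·0.2295 + 35·0.2205
 = 0 + 1.3475 + 0 + 7.7175
 = 9.065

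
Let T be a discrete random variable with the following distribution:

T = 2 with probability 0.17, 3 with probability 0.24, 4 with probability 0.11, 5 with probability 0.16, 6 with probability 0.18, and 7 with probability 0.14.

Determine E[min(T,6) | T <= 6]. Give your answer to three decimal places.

P(T <= 6) = 0.17 + 0.24 + 0.11 + 0.16 + 0.18 = 0.86.
E[min(T,6) | T <= 6] = [2·0.17 + 3·0.24 + 4·0.11 + 5·0.16 + 6·0.18] / 0.86
 = 3.38 / 0.86
 = 169/43

3.930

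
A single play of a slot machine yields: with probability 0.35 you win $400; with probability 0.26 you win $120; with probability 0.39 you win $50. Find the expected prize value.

190.7

E[payout] = 400·0.35 + 120·0.26 + 50·0.39
 = 140 + 31.2 + 19.5
 = 190.7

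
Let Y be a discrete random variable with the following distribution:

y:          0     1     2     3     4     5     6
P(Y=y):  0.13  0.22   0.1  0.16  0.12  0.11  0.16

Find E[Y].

2.89

E[Y] = Σ y·P(Y=y)
 = 0·0.13 + 1·0.22 + 2·0.1 + 3·0.16 + 4·0.12 + 5·0.11 + 6·0.16
 = 0 + 0.22 + 0.2 + 0.48 + 0.48 + 0.55 + 0.96
 = 2.89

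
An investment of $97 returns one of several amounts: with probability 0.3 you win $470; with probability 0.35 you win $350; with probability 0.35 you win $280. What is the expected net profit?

264.5

E[payout] = 470·0.3 + 350·0.35 + 280·0.35
 = 141 + 122.5 + 98
 = 361.5
Net = 361.5 - 97 = 264.5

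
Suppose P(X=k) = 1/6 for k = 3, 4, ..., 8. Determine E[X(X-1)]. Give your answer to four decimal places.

27.6667

E[X(X-1)] = Σ x(x-1)·P(X=x)
 = 6·1/6 + 12·1/6 + 20·1/6 + 30·1/6 + 42·1/6 + 56·1/6
 = 1 + 2 + 10/3 + 5 + 7 + 28/3
 = 83/3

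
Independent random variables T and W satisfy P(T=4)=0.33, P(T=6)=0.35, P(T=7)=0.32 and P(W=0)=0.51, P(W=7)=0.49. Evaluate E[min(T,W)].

2.7734

E[min(T,W)] = Σ_t Σ_w min(t,w) · P(T=t)P(W=w)
 = 0·0.1683 + 4·0.1617 + 0·0.1785 + 6·0.1715 + 0·0.1632 + 7·0.1568
 = 0 + 0.6468 + 0 + 1.029 + 0 + 1.0976
 = 2.7734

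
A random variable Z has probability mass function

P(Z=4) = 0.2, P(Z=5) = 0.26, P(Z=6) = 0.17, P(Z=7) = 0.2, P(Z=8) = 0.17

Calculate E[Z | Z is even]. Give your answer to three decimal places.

P(Z is even) = 0.2 + 0.17 + 0.17 = 0.54.
E[Z | Z is even] = [4·0.2 + 6·0.17 + 8·0.17] / 0.54
 = 3.18 / 0.54
 = 53/9

5.889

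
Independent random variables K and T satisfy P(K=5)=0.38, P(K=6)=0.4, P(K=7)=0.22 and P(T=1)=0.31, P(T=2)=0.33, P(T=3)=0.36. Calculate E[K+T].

E[K+T] = Σ_k Σ_t (k+t) · P(K=k)P(T=t)
 = 6·0.1178 + 7·0.1254 + 8·0.1368 + 7·0.124 + 8·0.132 + 9·0.144 + 8·0.0682 + 9·0.0726 + 10·0.0792
 = 0.7068 + 0.8778 + 1.0944 + 0.868 + 1.056 + 1.296 + 0.5456 + 0.6534 + 0.792
 = 7.89

7.89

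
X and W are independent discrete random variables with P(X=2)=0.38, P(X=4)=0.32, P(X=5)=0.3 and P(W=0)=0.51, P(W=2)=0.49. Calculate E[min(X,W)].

E[min(X,W)] = Σ_x Σ_w min(x,w) · P(X=x)P(W=w)
 = 0·0.1938 + 2·0.1862 + 0·0.1632 + 2·0.1568 + 0·0.153 + 2·0.147
 = 0 + 0.3724 + 0 + 0.3136 + 0 + 0.294
 = 0.98

0.98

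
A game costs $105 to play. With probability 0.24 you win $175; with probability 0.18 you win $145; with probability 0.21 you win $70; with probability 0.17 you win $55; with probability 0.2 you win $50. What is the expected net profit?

E[payout] = 175·0.24 + 145·0.18 + 70·0.21 + 55·0.17 + 50·0.2
 = 42 + 26.1 + 14.7 + 9.35 + 10
 = 102.15
Net = 102.15 - 105 = -2.85

-2.85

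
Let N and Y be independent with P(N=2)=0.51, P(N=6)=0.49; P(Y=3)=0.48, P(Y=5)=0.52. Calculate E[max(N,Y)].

E[max(N,Y)] = Σ_n Σ_y max(n,y) · P(N=n)P(Y=y)
 = 3·0.2448 + 5·0.2652 + 6·0.2352 + 6·0.2548
 = 0.7344 + 1.326 + 1.4112 + 1.5288
 = 5.0004

5.0004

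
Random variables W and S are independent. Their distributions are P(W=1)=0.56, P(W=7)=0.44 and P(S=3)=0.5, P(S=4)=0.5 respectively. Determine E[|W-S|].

E[|W-S|] = Σ_w Σ_s |w-s| · P(W=w)P(S=s)
 = 2·0.28 + 3·0.28 + 4·0.22 + 3·0.22
 = 0.56 + 0.84 + 0.88 + 0.66
 = 2.94

2.94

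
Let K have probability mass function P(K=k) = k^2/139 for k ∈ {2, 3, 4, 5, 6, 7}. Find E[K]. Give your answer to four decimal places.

E[K] = Σ k·P(K=k)
 = 2·4/139 + 3·9/139 + 4·16/139 + 5·25/139 + 6·36/139 + 7·49/139
 = 8/139 + 27/139 + 64/139 + 125/139 + 216/139 + 343/139
 = 783/139

5.6331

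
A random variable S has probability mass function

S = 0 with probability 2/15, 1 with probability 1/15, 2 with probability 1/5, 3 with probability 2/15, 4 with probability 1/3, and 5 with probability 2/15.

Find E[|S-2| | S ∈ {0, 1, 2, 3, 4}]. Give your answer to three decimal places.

P(S ∈ {0, 1, 2, 3, 4}) = 2/15 + 1/15 + 1/5 + 2/15 + 1/3 = 13/15.
E[|S-2| | S ∈ {0, 1, 2, 3, 4}] = [2·2/15 + 1·1/15 + 0·1/5 + 1·2/15 + 2·1/3] / (13/15)
 = 17/15 / (13/15)
 = 17/13

1.308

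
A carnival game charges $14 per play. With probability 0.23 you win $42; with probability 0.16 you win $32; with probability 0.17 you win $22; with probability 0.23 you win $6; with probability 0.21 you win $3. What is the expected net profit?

E[payout] = 42·0.23 + 32·0.16 + 22·0.17 + 6·0.23 + 3·0.21
 = 9.66 + 5.12 + 3.74 + 1.38 + 0.63
 = 20.53
Net = 20.53 - 14 = 6.53

6.53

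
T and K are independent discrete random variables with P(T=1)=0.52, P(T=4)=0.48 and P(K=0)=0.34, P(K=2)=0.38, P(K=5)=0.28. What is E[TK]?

5.2704

E[TK] = Σ_t Σ_k tk · P(T=t)P(K=k)
 = 0·0.1768 + 2·0.1976 + 5·0.1456 + 0·0.1632 + 8·0.1824 + 20·0.1344
 = 0 + 0.3952 + 0.728 + 0 + 1.4592 + 2.688
 = 5.2704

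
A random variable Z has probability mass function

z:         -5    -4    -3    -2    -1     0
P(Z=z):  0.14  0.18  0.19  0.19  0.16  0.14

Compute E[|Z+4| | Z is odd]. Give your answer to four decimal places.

P(Z is odd) = 0.14 + 0.19 + 0.16 = 0.49.
E[|Z+4| | Z is odd] = [1·0.14 + 1·0.19 + 3·0.16] / 0.49
 = 0.81 / 0.49
 = 81/49

1.6531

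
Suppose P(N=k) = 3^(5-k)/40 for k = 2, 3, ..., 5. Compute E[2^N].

E[2^N] = Σ 2^n·P(N=n)
 = 4·27/40 + 8·9/40 + 16·3/40 + 32·1/40
 = 27/10 + 9/5 + 6/5 + 4/5
 = 13/2

6.5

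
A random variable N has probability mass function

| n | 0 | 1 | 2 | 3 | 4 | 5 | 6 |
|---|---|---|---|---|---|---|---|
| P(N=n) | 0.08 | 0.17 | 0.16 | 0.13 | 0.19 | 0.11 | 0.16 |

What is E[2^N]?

E[2^N] = Σ 2^n·P(N=n)
 = 1·0.08 + 2·0.17 + 4·0.16 + 8·0.13 + 16·0.19 + 32·0.11 + 64·0.16
 = 0.08 + 0.34 + 0.64 + 1.04 + 3.04 + 3.52 + 10.24
 = 18.9

18.9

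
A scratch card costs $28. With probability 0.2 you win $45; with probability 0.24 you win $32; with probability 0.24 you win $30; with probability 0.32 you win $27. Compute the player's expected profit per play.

4.52

E[payout] = 45·0.2 + 32·0.24 + 30·0.24 + 27·0.32
 = 9 + 7.68 + 7.2 + 8.64
 = 32.52
Net = 32.52 - 28 = 4.52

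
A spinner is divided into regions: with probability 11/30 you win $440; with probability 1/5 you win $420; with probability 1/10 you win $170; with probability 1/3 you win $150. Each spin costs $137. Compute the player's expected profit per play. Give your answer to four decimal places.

175.3333

E[payout] = 440·11/30 + 420·1/5 + 170·1/10 + 150·1/3
 = 484/3 + 84 + 17 + 50
 = 937/3
Net = 937/3 - 137 = 526/3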